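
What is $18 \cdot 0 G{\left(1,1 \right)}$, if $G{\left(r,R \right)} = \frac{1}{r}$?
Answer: $0$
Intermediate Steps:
$18 \cdot 0 G{\left(1,1 \right)} = \frac{18 \cdot 0}{1} = 0 \cdot 1 = 0$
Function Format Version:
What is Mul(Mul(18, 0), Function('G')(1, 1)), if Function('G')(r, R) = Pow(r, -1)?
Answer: 0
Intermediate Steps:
Mul(Mul(18, 0), Function('G')(1, 1)) = Mul(Mul(18, 0), Pow(1, -1)) = Mul(0, 1) = 0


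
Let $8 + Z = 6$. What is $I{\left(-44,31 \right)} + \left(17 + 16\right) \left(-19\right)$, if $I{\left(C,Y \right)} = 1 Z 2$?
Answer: $-631$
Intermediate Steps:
$Z = -2$ ($Z = -8 + 6 = -2$)
$I{\left(C,Y \right)} = -4$ ($I{\left(C,Y \right)} = 1 \left(-2\right) 2 = \left(-2\right) 2 = -4$)
$I{\left(-44,31 \right)} + \left(17 + 16\right) \left(-19\right) = -4 + \left(17 + 16\right) \left(-19\right) = -4 + 33 \left(-19\right) = -4 - 627 = -631$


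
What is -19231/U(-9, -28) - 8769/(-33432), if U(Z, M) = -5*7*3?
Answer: 30659597/167160 ≈ 183.41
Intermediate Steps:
U(Z, M) = -105 (U(Z, M) = -35*3 = -105)
-19231/U(-9, -28) - 8769/(-33432) = -19231/(-105) - 8769/(-33432) = -19231*(-1/105) - 8769*(-1/33432) = 19231/105 + 2923/11144 = 30659597/167160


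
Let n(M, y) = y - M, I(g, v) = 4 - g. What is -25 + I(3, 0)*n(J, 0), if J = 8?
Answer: -33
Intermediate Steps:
-25 + I(3, 0)*n(J, 0) = -25 + (4 - 1*3)*(0 - 1*8) = -25 + (4 - 3)*(0 - 8) = -25 + 1*(-8) = -25 - 8 = -33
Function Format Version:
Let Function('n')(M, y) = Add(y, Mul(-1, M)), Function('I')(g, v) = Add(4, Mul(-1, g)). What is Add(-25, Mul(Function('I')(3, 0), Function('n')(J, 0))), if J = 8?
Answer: -33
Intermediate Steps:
Add(-25, Mul(Function('I')(3, 0), Function('n')(J, 0))) = Add(-25, Mul(Add(4, Mul(-1, 3)), Add(0, Mul(-1, 8)))) = Add(-25, Mul(Add(4, -3), Add(0, -8))) = Add(-25, Mul(1, -8)) = Add(-25, -8) = -33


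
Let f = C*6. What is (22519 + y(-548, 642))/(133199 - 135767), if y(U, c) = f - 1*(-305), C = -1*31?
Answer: -3773/428 ≈ -8.8154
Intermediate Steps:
C = -31
f = -186 (f = -31*6 = -186)
y(U, c) = 119 (y(U, c) = -186 - 1*(-305) = -186 + 305 = 119)
(22519 + y(-548, 642))/(133199 - 135767) = (22519 + 119)/(133199 - 135767) = 22638/(-2568) = 22638*(-1/2568) = -3773/428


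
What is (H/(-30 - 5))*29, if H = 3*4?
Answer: -348/35 ≈ -9.9429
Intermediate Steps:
H = 12
(H/(-30 - 5))*29 = (12/(-30 - 5))*29 = (12/(-35))*29 = -1/35*12*29 = -12/35*29 = -348/35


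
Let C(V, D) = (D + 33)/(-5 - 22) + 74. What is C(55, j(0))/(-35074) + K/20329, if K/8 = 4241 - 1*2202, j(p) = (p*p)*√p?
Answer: 5135828297/6417174114 ≈ 0.80033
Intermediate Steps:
j(p) = p^(5/2) (j(p) = p²*√p = p^(5/2))
K = 16312 (K = 8*(4241 - 1*2202) = 8*(4241 - 2202) = 8*2039 = 16312)
C(V, D) = 655/9 - D/27 (C(V, D) = (33 + D)/(-27) + 74 = (33 + D)*(-1/27) + 74 = (-11/9 - D/27) + 74 = 655/9 - D/27)
C(55, j(0))/(-35074) + K/20329 = (655/9 - 0^(5/2)/27)/(-35074) + 16312/20329 = (655/9 - 1/27*0)*(-1/35074) + 16312*(1/20329) = (655/9 + 0)*(-1/35074) + 16312/20329 = (655/9)*(-1/35074) + 16312/20329 = -655/315666 + 16312/20329 = 5135828297/6417174114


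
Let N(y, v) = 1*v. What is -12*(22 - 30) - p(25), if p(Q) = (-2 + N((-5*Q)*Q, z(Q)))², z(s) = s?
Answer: -433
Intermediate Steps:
N(y, v) = v
p(Q) = (-2 + Q)²
-12*(22 - 30) - p(25) = -12*(22 - 30) - (-2 + 25)² = -12*(-8) - 1*23² = 96 - 1*529 = 96 - 529 = -433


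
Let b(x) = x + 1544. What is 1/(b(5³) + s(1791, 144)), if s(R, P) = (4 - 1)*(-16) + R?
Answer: 1/3412 ≈ 0.00029308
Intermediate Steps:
b(x) = 1544 + x
s(R, P) = -48 + R (s(R, P) = 3*(-16) + R = -48 + R)
1/(b(5³) + s(1791, 144)) = 1/((1544 + 5³) + (-48 + 1791)) = 1/((1544 + 125) + 1743) = 1/(1669 + 1743) = 1/3412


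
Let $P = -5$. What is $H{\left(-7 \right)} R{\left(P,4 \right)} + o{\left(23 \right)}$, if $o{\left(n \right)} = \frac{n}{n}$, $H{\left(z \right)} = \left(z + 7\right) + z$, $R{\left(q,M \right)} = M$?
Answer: $-27$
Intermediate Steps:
$H{\left(z \right)} = 7 + 2 z$ ($H{\left(z \right)} = \left(7 + z\right) + z = 7 + 2 z$)
$o{\left(n \right)} = 1$
$H{\left(-7 \right)} R{\left(P,4 \right)} + o{\left(23 \right)} = \left(7 + 2 \left(-7\right)\right) 4 + 1 = \left(7 - 14\right) 4 + 1 = \left(-7\right) 4 + 1 = -28 + 1 = -27$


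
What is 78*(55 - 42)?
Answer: 1014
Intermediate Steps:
78*(55 - 42) = 78*13 = 1014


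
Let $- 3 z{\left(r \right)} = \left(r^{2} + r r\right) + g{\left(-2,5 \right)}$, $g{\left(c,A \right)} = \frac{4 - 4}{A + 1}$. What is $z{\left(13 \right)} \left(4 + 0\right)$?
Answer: $- \frac{1352}{3} \approx -450.67$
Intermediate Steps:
$g{\left(c,A \right)} = 0$ ($g{\left(c,A \right)} = \frac{0}{1 + A} = 0$)
$z{\left(r \right)} = - \frac{2 r^{2}}{3}$ ($z{\left(r \right)} = - \frac{\left(r^{2} + r r\right) + 0}{3} = - \frac{\left(r^{2} + r^{2}\right) + 0}{3} = - \frac{2 r^{2} + 0}{3} = - \frac{2 r^{2}}{3}$)
$z{\left(13 \right)} \left(4 + 0\right) = - \frac{2 \cdot 13^{2}}{3} \left(4 + 0\right) = \left(- \frac{2}{3}\right) 169 \cdot 4 = \left(- \frac{338}{3}\right) 4 = - \frac{1352}{3}$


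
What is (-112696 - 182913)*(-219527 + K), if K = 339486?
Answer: -35460960031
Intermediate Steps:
(-112696 - 182913)*(-219527 + K) = (-112696 - 182913)*(-219527 + 339486) = -295609*119959 = -35460960031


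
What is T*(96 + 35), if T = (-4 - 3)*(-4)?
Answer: 3668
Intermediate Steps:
T = 28 (T = -7*(-4) = 28)
T*(96 + 35) = 28*(96 + 35) = 28*131 = 3668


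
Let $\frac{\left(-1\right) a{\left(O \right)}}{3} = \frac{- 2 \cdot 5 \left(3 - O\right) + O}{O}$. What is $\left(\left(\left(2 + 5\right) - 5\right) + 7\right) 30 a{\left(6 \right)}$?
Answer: $-4860$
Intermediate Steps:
$a{\left(O \right)} = - \frac{3 \left(-30 + 11 O\right)}{O}$ ($a{\left(O \right)} = - 3 \frac{- 2 \cdot 5 \left(3 - O\right) + O}{O} = - 3 \frac{- 2 \left(15 - 5 O\right) + O}{O} = - 3 \frac{\left(-30 + 10 O\right) + O}{O} = - 3 \frac{-30 + 11 O}{O} = - \frac{3 \left(-30 + 11 O\right)}{O}$)
$\left(\left(\left(2 + 5\right) - 5\right) + 7\right) 30 a{\left(6 \right)} = \left(\left(\left(2 + 5\right) - 5\right) + 7\right) 30 \left(-33 + \frac{90}{6}\right) = \left(\left(7 - 5\right) + 7\right) 30 \left(-33 + 90 \cdot \frac{1}{6}\right) = \left(2 + 7\right) 30 \left(-33 + 15\right) = 9 \cdot 30 \left(-18\right) = 270 \left(-18\right) = -4860$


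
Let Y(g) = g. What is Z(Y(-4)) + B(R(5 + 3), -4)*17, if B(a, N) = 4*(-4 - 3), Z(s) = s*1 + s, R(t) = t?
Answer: -484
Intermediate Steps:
Z(s) = 2*s (Z(s) = s + s = 2*s)
B(a, N) = -28 (B(a, N) = 4*(-7) = -28)
Z(Y(-4)) + B(R(5 + 3), -4)*17 = 2*(-4) - 28*17 = -8 - 476 = -484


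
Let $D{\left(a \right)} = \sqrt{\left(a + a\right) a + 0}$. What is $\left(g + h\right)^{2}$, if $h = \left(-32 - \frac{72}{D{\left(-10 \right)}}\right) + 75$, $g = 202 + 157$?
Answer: $\frac{4040748}{25} - \frac{14472 \sqrt{2}}{5} \approx 1.5754 \cdot 10^{5}$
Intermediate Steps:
$D{\left(a \right)} = \sqrt{2} \sqrt{a^{2}}$ ($D{\left(a \right)} = \sqrt{2 a a + 0} = \sqrt{2 a^{2} + 0} = \sqrt{2 a^{2}} = \sqrt{2} \sqrt{a^{2}}$)
$g = 359$
$h = 43 - \frac{18 \sqrt{2}}{5}$ ($h = \left(-32 - \frac{72}{\sqrt{2} \sqrt{\left(-10\right)^{2}}}\right) + 75 = \left(-32 - \frac{72}{\sqrt{2} \sqrt{100}}\right) + 75 = \left(-32 - \frac{72}{\sqrt{2} \cdot 10}\right) + 75 = \left(-32 - \frac{72}{10 \sqrt{2}}\right) + 75 = \left(-32 - 72 \frac{\sqrt{2}}{20}\right) + 75 = \left(-32 - \frac{18 \sqrt{2}}{5}\right) + 75 = 43 - \frac{18 \sqrt{2}}{5} \approx 37.909$)
$\left(g + h\right)^{2} = \left(359 + \left(43 - \frac{18 \sqrt{2}}{5}\right)\right)^{2} = \left(402 - \frac{18 \sqrt{2}}{5}\right)^{2}$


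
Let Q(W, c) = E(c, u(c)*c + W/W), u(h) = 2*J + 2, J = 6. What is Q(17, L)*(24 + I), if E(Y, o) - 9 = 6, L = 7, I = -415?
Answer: -5865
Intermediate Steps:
u(h) = 14 (u(h) = 2*6 + 2 = 12 + 2 = 14)
E(Y, o) = 15 (E(Y, o) = 9 + 6 = 15)
Q(W, c) = 15
Q(17, L)*(24 + I) = 15*(24 - 415) = 15*(-391) = -5865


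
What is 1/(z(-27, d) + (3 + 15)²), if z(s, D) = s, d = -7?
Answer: 1/297 ≈ 0.0033670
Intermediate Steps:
1/(z(-27, d) + (3 + 15)²) = 1/(-27 + (3 + 15)²) = 1/(-27 + 18²) = 1/(-27 + 324) = 1/297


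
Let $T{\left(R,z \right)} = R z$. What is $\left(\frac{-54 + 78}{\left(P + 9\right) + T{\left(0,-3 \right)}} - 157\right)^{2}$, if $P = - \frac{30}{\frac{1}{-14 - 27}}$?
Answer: $\frac{4203317889}{170569} \approx 24643.0$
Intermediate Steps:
$P = 1230$ ($P = - \frac{30}{\frac{1}{-41}} = - \frac{30}{- \frac{1}{41}} = \left(-30\right) \left(-41\right) = 1230$)
$\left(\frac{-54 + 78}{\left(P + 9\right) + T{\left(0,-3 \right)}} - 157\right)^{2} = \left(\frac{-54 + 78}{\left(1230 + 9\right) + 0 \left(-3\right)} - 157\right)^{2} = \left(\frac{24}{1239 + 0} - 157\right)^{2} = \left(\frac{24}{1239} - 157\right)^{2} = \left(24 \cdot \frac{1}{1239} - 157\right)^{2} = \left(\frac{8}{413} - 157\right)^{2} = \left(- \frac{64833}{413}\right)^{2} = \frac{4203317889}{170569}$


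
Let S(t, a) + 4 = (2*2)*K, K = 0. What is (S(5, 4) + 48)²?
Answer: 1936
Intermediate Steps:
S(t, a) = -4 (S(t, a) = -4 + (2*2)*0 = -4 + 4*0 = -4 + 0 = -4)
(S(5, 4) + 48)² = (-4 + 48)² = 44² = 1936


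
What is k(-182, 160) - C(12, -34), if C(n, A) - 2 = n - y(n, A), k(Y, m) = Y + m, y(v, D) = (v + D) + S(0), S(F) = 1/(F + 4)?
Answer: -231/4 ≈ -57.750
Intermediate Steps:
S(F) = 1/(4 + F)
y(v, D) = 1/4 + D + v (y(v, D) = (v + D) + 1/(4 + 0) = (D + v) + 1/4 = 1/4 + D + v)
C(n, A) = 7/4 - A (C(n, A) = 2 + (n - (1/4 + A + n)) = 2 + (n + (-1/4 - A - n)) = 2 + (-1/4 - A) = 7/4 - A)
k(-182, 160) - C(12, -34) = (-182 + 160) - (7/4 - 1*(-34)) = -22 - (7/4 + 34) = -22 - 1*143/4 = -22 - 143/4 = -231/4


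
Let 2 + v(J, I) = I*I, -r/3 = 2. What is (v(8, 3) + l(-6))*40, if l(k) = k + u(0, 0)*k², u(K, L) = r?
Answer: -8600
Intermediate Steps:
r = -6 (r = -3*2 = -6)
u(K, L) = -6
l(k) = k - 6*k²
v(J, I) = -2 + I² (v(J, I) = -2 + I*I = -2 + I²)
(v(8, 3) + l(-6))*40 = ((-2 + 3²) - 6*(1 - 6*(-6)))*40 = ((-2 + 9) - 6*(1 + 36))*40 = (7 - 6*37)*40 = (7 - 222)*40 = -215*40 = -8600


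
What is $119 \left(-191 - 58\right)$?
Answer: $-29631$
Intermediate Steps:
$119 \left(-191 - 58\right) = 119 \left(-249\right) = -29631$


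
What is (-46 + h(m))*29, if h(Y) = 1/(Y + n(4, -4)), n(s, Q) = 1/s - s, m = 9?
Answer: -27898/21 ≈ -1328.5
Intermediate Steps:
h(Y) = 1/(-15/4 + Y) (h(Y) = 1/(Y + (1/4 - 1*4)) = 1/(Y + (¼ - 4)) = 1/(Y - 15/4) = 1/(-15/4 + Y))
(-46 + h(m))*29 = (-46 + 4/(-15 + 4*9))*29 = (-46 + 4/(-15 + 36))*29 = (-46 + 4/21)*29 = -962/21*29 = -27898/21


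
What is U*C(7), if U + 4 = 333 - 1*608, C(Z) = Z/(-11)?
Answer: 1953/11 ≈ 177.55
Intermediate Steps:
C(Z) = -Z/11 (C(Z) = Z*(-1/11) = -Z/11)
U = -279 (U = -4 + (333 - 1*608) = -4 + (333 - 608) = -4 - 275 = -279)
U*C(7) = -(-279)*7/11 = -279*(-7/11) = 1953/11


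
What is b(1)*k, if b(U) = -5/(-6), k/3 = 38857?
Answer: 194285/2 ≈ 97143.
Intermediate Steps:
k = 116571 (k = 3*38857 = 116571)
b(U) = 5/6 (b(U) = -5*(-1/6) = 5/6)
b(1)*k = (5/6)*116571 = 194285/2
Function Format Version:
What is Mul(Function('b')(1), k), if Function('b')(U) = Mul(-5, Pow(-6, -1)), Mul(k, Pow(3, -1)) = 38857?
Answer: Rational(194285, 2) ≈ 97143.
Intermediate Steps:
k = 116571 (k = Mul(3, 38857) = 116571)
Function('b')(U) = Rational(5, 6) (Function('b')(U) = Mul(-5, Rational(-1, 6)) = Rational(5, 6))
Mul(Function('b')(1), k) = Mul(Rational(5, 6), 116571) = Rational(194285, 2)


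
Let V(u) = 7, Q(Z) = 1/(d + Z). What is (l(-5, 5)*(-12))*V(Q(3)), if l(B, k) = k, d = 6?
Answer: -420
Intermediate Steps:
Q(Z) = 1/(6 + Z)
(l(-5, 5)*(-12))*V(Q(3)) = (5*(-12))*7 = -60*7 = -420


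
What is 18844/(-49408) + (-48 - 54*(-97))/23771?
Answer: -47878301/293619392 ≈ -0.16306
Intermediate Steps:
18844/(-49408) + (-48 - 54*(-97))/23771 = 18844*(-1/49408) + (-48 + 5238)*(1/23771) = -4711/12352 + 5190*(1/23771) = -4711/12352 + 5190/23771 = -47878301/293619392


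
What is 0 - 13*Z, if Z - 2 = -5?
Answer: 39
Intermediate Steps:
Z = -3 (Z = 2 - 5 = -3)
0 - 13*Z = 0 - 13*(-3) = 0 + 39 = 39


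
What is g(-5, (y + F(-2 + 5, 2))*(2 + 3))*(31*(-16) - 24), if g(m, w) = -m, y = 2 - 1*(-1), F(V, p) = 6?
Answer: -2600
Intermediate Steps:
y = 3 (y = 2 + 1 = 3)
g(-5, (y + F(-2 + 5, 2))*(2 + 3))*(31*(-16) - 24) = (-1*(-5))*(31*(-16) - 24) = 5*(-496 - 24) = 5*(-520) = -2600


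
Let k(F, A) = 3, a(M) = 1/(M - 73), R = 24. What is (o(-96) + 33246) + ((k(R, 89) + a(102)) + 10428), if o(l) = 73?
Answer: 1268751/29 ≈ 43750.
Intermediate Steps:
a(M) = 1/(-73 + M)
(o(-96) + 33246) + ((k(R, 89) + a(102)) + 10428) = (73 + 33246) + ((3 + 1/(-73 + 102)) + 10428) = 33319 + ((3 + 1/29) + 10428) = 33319 + (88/29 + 10428) = 33319 + 302500/29 = 1268751/29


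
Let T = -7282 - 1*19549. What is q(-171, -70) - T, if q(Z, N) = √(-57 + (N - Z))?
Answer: 26831 + 2*√11 ≈ 26838.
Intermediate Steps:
q(Z, N) = √(-57 + N - Z)
T = -26831 (T = -7282 - 19549 = -26831)
q(-171, -70) - T = √(-57 - 70 - 1*(-171)) - 1*(-26831) = √(-57 - 70 + 171) + 26831 = √44 + 26831 = 2*√11 + 26831 = 26831 + 2*√11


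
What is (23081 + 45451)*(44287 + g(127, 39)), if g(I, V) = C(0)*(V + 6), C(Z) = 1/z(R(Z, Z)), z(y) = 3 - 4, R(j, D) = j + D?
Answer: 3031992744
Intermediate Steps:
R(j, D) = D + j
z(y) = -1
C(Z) = -1 (C(Z) = 1/(-1) = -1)
g(I, V) = -6 - V (g(I, V) = -(V + 6) = -(6 + V) = -6 - V)
(23081 + 45451)*(44287 + g(127, 39)) = (23081 + 45451)*(44287 + (-6 - 1*39)) = 68532*(44287 + (-6 - 39)) = 68532*(44287 - 45) = 68532*44242 = 3031992744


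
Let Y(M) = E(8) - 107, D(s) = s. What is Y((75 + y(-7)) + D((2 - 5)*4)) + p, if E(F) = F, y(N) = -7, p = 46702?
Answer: 46603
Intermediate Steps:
Y(M) = -99 (Y(M) = 8 - 107 = -99)
Y((75 + y(-7)) + D((2 - 5)*4)) + p = -99 + 46702 = 46603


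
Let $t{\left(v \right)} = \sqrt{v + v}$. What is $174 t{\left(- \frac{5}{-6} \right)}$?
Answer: $58 \sqrt{15} \approx 224.63$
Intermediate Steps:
$t{\left(v \right)} = \sqrt{2} \sqrt{v}$ ($t{\left(v \right)} = \sqrt{2 v} = \sqrt{2} \sqrt{v}$)
$174 t{\left(- \frac{5}{-6} \right)} = 174 \sqrt{2} \sqrt{- \frac{5}{-6}} = 174 \sqrt{2} \sqrt{\left(-5\right) \left(- \frac{1}{6}\right)} = 174 \sqrt{2} \sqrt{\frac{5}{6}} = 174 \sqrt{2} \frac{\sqrt{30}}{6} = 174 \frac{\sqrt{15}}{3} = 58 \sqrt{15}$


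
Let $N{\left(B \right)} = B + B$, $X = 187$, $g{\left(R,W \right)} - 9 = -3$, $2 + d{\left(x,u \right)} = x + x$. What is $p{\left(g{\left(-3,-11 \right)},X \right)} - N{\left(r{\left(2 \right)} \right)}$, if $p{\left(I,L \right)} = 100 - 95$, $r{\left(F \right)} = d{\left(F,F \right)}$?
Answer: $1$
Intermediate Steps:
$d{\left(x,u \right)} = -2 + 2 x$ ($d{\left(x,u \right)} = -2 + \left(x + x\right) = -2 + 2 x$)
$g{\left(R,W \right)} = 6$ ($g{\left(R,W \right)} = 9 - 3 = 6$)
$r{\left(F \right)} = -2 + 2 F$
$p{\left(I,L \right)} = 5$
$N{\left(B \right)} = 2 B$
$p{\left(g{\left(-3,-11 \right)},X \right)} - N{\left(r{\left(2 \right)} \right)} = 5 - 2 \left(-2 + 2 \cdot 2\right) = 5 - 2 \left(-2 + 4\right) = 5 - 2 \cdot 2 = 5 - 4 = 1$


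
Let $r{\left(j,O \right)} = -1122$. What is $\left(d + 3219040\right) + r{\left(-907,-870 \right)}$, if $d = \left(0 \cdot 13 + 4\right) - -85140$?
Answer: $3303062$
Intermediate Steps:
$d = 85144$ ($d = \left(0 + 4\right) + 85140 = 4 + 85140 = 85144$)
$\left(d + 3219040\right) + r{\left(-907,-870 \right)} = \left(85144 + 3219040\right) - 1122 = 3304184 - 1122 = 3303062$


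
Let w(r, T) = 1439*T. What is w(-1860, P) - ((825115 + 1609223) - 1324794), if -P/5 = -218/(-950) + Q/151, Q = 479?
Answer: -16267501656/14345 ≈ -1.1340e+6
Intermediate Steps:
P = -243984/14345 (P = -5*(-218/(-950) + 479/151) = -5*(-218*(-1/950) + 479*(1/151)) = -5*(109/475 + 479/151) = -5*243984/71725 = -243984/14345 ≈ -17.008)
w(-1860, P) - ((825115 + 1609223) - 1324794) = 1439*(-243984/14345) - ((825115 + 1609223) - 1324794) = -351092976/14345 - (2434338 - 1324794) = -351092976/14345 - 1*1109544 = -351092976/14345 - 1109544 = -16267501656/14345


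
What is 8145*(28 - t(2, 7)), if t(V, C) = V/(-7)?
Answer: 1612710/7 ≈ 2.3039e+5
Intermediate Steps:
t(V, C) = -V/7 (t(V, C) = V*(-1/7) = -V/7)
8145*(28 - t(2, 7)) = 8145*(28 - (-1)*2/7) = 8145*(28 - 1*(-2/7)) = 8145*(28 + 2/7) = 8145*(198/7) = 1612710/7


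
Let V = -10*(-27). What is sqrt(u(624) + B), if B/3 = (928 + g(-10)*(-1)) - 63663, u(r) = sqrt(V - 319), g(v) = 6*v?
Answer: sqrt(-188025 + 7*I) ≈ 0.0081 + 433.62*I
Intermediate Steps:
V = 270
u(r) = 7*I (u(r) = sqrt(270 - 319) = sqrt(-49) = 7*I)
B = -188025 (B = 3*((928 + (6*(-10))*(-1)) - 63663) = 3*((928 - 60*(-1)) - 63663) = 3*((928 + 60) - 63663) = 3*(988 - 63663) = 3*(-62675) = -188025)
sqrt(u(624) + B) = sqrt(7*I - 188025) = sqrt(-188025 + 7*I)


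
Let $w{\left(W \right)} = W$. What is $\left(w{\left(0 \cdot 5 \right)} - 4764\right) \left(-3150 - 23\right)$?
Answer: $15116172$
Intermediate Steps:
$\left(w{\left(0 \cdot 5 \right)} - 4764\right) \left(-3150 - 23\right) = \left(0 \cdot 5 - 4764\right) \left(-3150 - 23\right) = \left(0 - 4764\right) \left(-3173\right) = \left(-4764\right) \left(-3173\right) = 15116172$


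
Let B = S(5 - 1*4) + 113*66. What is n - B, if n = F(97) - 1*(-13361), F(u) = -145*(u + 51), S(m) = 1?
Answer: -15558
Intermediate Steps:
F(u) = -7395 - 145*u (F(u) = -145*(51 + u) = -7395 - 145*u)
B = 7459 (B = 1 + 113*66 = 1 + 7458 = 7459)
n = -8099 (n = (-7395 - 145*97) - 1*(-13361) = (-7395 - 14065) + 13361 = -21460 + 13361 = -8099)
n - B = -8099 - 1*7459 = -8099 - 7459 = -15558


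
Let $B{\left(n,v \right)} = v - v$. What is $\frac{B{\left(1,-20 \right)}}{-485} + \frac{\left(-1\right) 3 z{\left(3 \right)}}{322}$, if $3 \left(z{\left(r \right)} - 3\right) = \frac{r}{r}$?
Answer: $- \frac{5}{161} \approx -0.031056$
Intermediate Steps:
$z{\left(r \right)} = \frac{10}{3}$ ($z{\left(r \right)} = 3 + \frac{r \frac{1}{r}}{3} = 3 + \frac{1}{3} \cdot 1 = 3 + \frac{1}{3} = \frac{10}{3}$)
$B{\left(n,v \right)} = 0$
$\frac{B{\left(1,-20 \right)}}{-485} + \frac{\left(-1\right) 3 z{\left(3 \right)}}{322} = \frac{0}{-485} + \frac{\left(-1\right) 3 \cdot \frac{10}{3}}{322} = 0 \left(- \frac{1}{485}\right) + \left(-3\right) \frac{10}{3} \cdot \frac{1}{322} = 0 - \frac{5}{161} = - \frac{5}{161}$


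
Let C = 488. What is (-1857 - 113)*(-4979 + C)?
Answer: 8847270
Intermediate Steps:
(-1857 - 113)*(-4979 + C) = (-1857 - 113)*(-4979 + 488) = -1970*(-4491) = 8847270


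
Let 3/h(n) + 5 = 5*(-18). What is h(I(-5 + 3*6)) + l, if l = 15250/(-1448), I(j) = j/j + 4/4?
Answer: -726547/68780 ≈ -10.563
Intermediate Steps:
I(j) = 2 (I(j) = 1 + 4*(¼) = 1 + 1 = 2)
h(n) = -3/95 (h(n) = 3/(-5 + 5*(-18)) = 3/(-5 - 90) = 3/(-95) = 3*(-1/95) = -3/95)
l = -7625/724 (l = 15250*(-1/1448) = -7625/724 ≈ -10.532)
h(I(-5 + 3*6)) + l = -3/95 - 7625/724 = -726547/68780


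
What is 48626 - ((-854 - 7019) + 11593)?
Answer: 44906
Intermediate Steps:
48626 - ((-854 - 7019) + 11593) = 48626 - (-7873 + 11593) = 48626 - 1*3720 = 48626 - 3720 = 44906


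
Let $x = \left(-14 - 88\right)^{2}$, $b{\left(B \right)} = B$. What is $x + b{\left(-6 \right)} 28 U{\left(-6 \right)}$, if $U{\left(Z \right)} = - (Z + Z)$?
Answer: $8388$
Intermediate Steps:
$U{\left(Z \right)} = - 2 Z$
$x = 10404$ ($x = \left(-102\right)^{2} = 10404$)
$x + b{\left(-6 \right)} 28 U{\left(-6 \right)} = 10404 + \left(-6\right) 28 \left(\left(-2\right) \left(-6\right)\right) = 10404 - 2016 = 8388$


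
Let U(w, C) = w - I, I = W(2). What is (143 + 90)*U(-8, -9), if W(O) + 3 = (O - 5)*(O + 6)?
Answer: 4427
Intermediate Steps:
W(O) = -3 + (-5 + O)*(6 + O) (W(O) = -3 + (O - 5)*(O + 6) = -3 + (-5 + O)*(6 + O))
I = -27 (I = -33 + 2 + 2**2 = -33 + 2 + 4 = -27)
U(w, C) = 27 + w (U(w, C) = w - 1*(-27) = w + 27 = 27 + w)
(143 + 90)*U(-8, -9) = (143 + 90)*(27 - 8) = 233*19 = 4427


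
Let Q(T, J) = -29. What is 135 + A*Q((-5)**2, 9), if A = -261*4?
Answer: 30411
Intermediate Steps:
A = -1044
135 + A*Q((-5)**2, 9) = 135 - 1044*(-29) = 135 + 30276 = 30411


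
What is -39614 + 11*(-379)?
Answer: -43783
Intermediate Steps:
-39614 + 11*(-379) = -39614 - 4169 = -43783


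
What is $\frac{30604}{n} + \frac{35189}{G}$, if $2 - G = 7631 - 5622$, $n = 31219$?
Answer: $- \frac{1037143163}{62656533} \approx -16.553$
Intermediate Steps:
$G = -2007$ ($G = 2 - \left(7631 - 5622\right) = 2 - 2009 = -2007$)
$\frac{30604}{n} + \frac{35189}{G} = \frac{30604}{31219} + \frac{35189}{-2007} = 30604 \cdot \frac{1}{31219} + 35189 \left(- \frac{1}{2007}\right) = \frac{30604}{31219} - \frac{35189}{2007} = - \frac{1037143163}{62656533}$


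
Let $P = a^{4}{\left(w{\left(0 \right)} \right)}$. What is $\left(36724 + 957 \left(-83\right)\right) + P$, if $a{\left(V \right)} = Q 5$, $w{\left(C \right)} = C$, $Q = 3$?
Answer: $7918$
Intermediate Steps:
$a{\left(V \right)} = 15$ ($a{\left(V \right)} = 3 \cdot 5 = 15$)
$P = 50625$ ($P = 15^{4} = 50625$)
$\left(36724 + 957 \left(-83\right)\right) + P = \left(36724 + 957 \left(-83\right)\right) + 50625 = \left(36724 - 79431\right) + 50625 = -42707 + 50625 = 7918$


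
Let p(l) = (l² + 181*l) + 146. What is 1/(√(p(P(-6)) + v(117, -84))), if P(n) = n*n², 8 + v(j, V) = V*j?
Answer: -I*√2130/2130 ≈ -0.021668*I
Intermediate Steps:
v(j, V) = -8 + V*j
P(n) = n³
p(l) = 146 + l² + 181*l
1/(√(p(P(-6)) + v(117, -84))) = 1/(√((146 + ((-6)³)² + 181*(-6)³) + (-8 - 84*117))) = 1/(√((146 + (-216)² + 181*(-216)) + (-8 - 9828))) = 1/(√((146 + 46656 - 39096) - 9836)) = 1/(√(7706 - 9836)) = 1/(√(-2130)) = 1/(I*√2130) = -I*√2130/2130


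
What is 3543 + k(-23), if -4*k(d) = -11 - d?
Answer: 3540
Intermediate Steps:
k(d) = 11/4 + d/4 (k(d) = -(-11 - d)/4 = 11/4 + d/4)
3543 + k(-23) = 3543 + (11/4 + (1/4)*(-23)) = 3543 + (11/4 - 23/4) = 3543 - 3 = 3540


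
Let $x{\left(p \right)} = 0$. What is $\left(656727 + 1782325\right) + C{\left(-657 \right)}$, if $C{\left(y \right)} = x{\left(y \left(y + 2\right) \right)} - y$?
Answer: $2439709$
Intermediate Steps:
$C{\left(y \right)} = - y$ ($C{\left(y \right)} = 0 - y = - y$)
$\left(656727 + 1782325\right) + C{\left(-657 \right)} = \left(656727 + 1782325\right) - -657 = 2439052 + 657 = 2439709$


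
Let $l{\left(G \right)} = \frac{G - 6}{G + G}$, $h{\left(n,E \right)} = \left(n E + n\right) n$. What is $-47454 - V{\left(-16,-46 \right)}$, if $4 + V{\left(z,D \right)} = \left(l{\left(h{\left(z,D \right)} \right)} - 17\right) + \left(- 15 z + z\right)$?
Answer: $- \frac{183004801}{3840} \approx -47658.0$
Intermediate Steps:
$h{\left(n,E \right)} = n \left(n + E n\right)$ ($h{\left(n,E \right)} = \left(E n + n\right) n = \left(n + E n\right) n = n \left(n + E n\right)$)
$l{\left(G \right)} = \frac{-6 + G}{2 G}$
$V{\left(z,D \right)} = -21 - 14 z + \frac{-6 + z^{2} \left(1 + D\right)}{2 z^{2} \left(1 + D\right)}$ ($V{\left(z,D \right)} = -4 - \left(17 + 14 z - \frac{-6 + z^{2} \left(1 + D\right)}{2 z^{2} \left(1 + D\right)}\right) = -21 - 14 z + \frac{-6 + z^{2} \left(1 + D\right)}{2 z^{2} \left(1 + D\right)}$)
$-47454 - V{\left(-16,-46 \right)} = -47454 - \frac{-6 + \left(-16\right)^{2} \left(1 - 46\right) - 14 \left(-16\right)^{2} \left(1 - 46\right) \left(3 + 2 \left(-16\right)\right)}{2 \cdot 256 \left(1 - 46\right)} = -47454 - \frac{1}{2} \cdot \frac{1}{256} \frac{1}{-45} \left(-6 + 256 \left(-45\right) - 3584 \left(-45\right) \left(3 - 32\right)\right) = -47454 - \frac{1}{2} \cdot \frac{1}{256} \left(- \frac{1}{45}\right) \left(-6 - 11520 - 3584 \left(-45\right) \left(-29\right)\right) = -47454 - \frac{1}{2} \cdot \frac{1}{256} \left(- \frac{1}{45}\right) \left(-6 - 11520 - 4677120\right) = -47454 - \frac{1}{2} \cdot \frac{1}{256} \left(- \frac{1}{45}\right) \left(-4688646\right) = -47454 - \frac{781441}{3840} = - \frac{183004801}{3840}$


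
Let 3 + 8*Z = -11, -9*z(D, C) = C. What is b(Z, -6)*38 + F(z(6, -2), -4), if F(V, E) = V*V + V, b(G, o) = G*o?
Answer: 32341/81 ≈ 399.27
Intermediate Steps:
z(D, C) = -C/9
Z = -7/4 (Z = -3/8 + (1/8)*(-11) = -3/8 - 11/8 = -7/4 ≈ -1.7500)
F(V, E) = V + V**2 (F(V, E) = V**2 + V = V + V**2)
b(Z, -6)*38 + F(z(6, -2), -4) = -7/4*(-6)*38 + (-1/9*(-2))*(1 - 1/9*(-2)) = (21/2)*38 + 2*(1 + 2/9)/9 = 399 + (2/9)*(11/9) = 399 + 22/81 = 32341/81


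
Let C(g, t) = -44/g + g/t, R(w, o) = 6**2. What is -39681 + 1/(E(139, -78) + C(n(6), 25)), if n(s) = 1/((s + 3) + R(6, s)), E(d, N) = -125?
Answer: -93969529569/2368124 ≈ -39681.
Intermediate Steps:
R(w, o) = 36
n(s) = 1/(39 + s) (n(s) = 1/((s + 3) + 36) = 1/((3 + s) + 36) = 1/(39 + s))
-39681 + 1/(E(139, -78) + C(n(6), 25)) = -39681 + 1/(-125 + (-44/(1/(39 + 6)) + 1/((39 + 6)*25))) = -39681 + 1/(-125 + (-44/(1/45) + (1/25)/45)) = -39681 + 1/(-125 + (-44/1/45 + (1/45)*(1/25))) = -39681 + 1/(-125 + (-44*45 + 1/1125)) = -39681 + 1/(-125 + (-1980 + 1/1125)) = -39681 + 1/(-125 - 2227499/1125) = -39681 + 1/(-2368124/1125) = -39681 - 1125/2368124 = -93969529569/2368124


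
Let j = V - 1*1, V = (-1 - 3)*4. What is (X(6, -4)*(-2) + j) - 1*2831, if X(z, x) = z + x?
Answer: -2852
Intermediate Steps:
V = -16 (V = -4*4 = -16)
j = -17 (j = -16 - 1*1 = -16 - 1 = -17)
X(z, x) = x + z
(X(6, -4)*(-2) + j) - 1*2831 = ((-4 + 6)*(-2) - 17) - 1*2831 = (2*(-2) - 17) - 2831 = (-4 - 17) - 2831 = -21 - 2831 = -2852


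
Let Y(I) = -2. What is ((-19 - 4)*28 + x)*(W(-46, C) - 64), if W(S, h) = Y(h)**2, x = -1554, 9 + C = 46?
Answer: 131880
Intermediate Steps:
C = 37 (C = -9 + 46 = 37)
W(S, h) = 4 (W(S, h) = (-2)**2 = 4)
((-19 - 4)*28 + x)*(W(-46, C) - 64) = ((-19 - 4)*28 - 1554)*(4 - 64) = (-23*28 - 1554)*(-60) = (-644 - 1554)*(-60) = -2198*(-60) = 131880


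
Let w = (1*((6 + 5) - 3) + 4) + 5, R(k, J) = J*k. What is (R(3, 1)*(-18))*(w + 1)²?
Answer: -17496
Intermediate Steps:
w = 17 (w = (1*(11 - 3) + 4) + 5 = (1*8 + 4) + 5 = (8 + 4) + 5 = 12 + 5 = 17)
(R(3, 1)*(-18))*(w + 1)² = ((1*3)*(-18))*(17 + 1)² = (3*(-18))*18² = -54*324 = -17496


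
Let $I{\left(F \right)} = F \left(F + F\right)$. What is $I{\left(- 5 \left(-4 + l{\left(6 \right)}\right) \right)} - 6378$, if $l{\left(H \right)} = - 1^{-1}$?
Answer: $-5128$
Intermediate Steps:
$l{\left(H \right)} = -1$ ($l{\left(H \right)} = \left(-1\right) 1 = -1$)
$I{\left(F \right)} = 2 F^{2}$ ($I{\left(F \right)} = F 2 F = 2 F^{2}$)
$I{\left(- 5 \left(-4 + l{\left(6 \right)}\right) \right)} - 6378 = 2 \left(- 5 \left(-4 - 1\right)\right)^{2} - 6378 = 2 \left(\left(-5\right) \left(-5\right)\right)^{2} - 6378 = 2 \cdot 25^{2} - 6378 = 2 \cdot 625 - 6378 = 1250 - 6378 = -5128$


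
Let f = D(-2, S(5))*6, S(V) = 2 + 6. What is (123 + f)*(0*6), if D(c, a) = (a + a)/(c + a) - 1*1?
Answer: 0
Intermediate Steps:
S(V) = 8
D(c, a) = -1 + 2*a/(a + c) (D(c, a) = (2*a)/(a + c) - 1 = 2*a/(a + c) - 1 = -1 + 2*a/(a + c))
f = 10 (f = ((8 - 1*(-2))/(8 - 2))*6 = ((8 + 2)/6)*6 = ((⅙)*10)*6 = (5/3)*6 = 10)
(123 + f)*(0*6) = (123 + 10)*(0*6) = 133*0 = 0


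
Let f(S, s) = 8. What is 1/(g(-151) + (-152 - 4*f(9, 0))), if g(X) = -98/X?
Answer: -151/27686 ≈ -0.0054540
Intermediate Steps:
1/(g(-151) + (-152 - 4*f(9, 0))) = 1/(-98/(-151) + (-152 - 4*8)) = 1/(-98*(-1/151) + (-152 - 32)) = 1/(98/151 - 184) = 1/(-27686/151) = -151/27686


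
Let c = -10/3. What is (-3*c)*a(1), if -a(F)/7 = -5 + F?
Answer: 280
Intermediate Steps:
a(F) = 35 - 7*F (a(F) = -7*(-5 + F) = 35 - 7*F)
c = -10/3 (c = -10*1/3 = -10/3 ≈ -3.3333)
(-3*c)*a(1) = (-3*(-10/3))*(35 - 7*1) = 10*(35 - 7) = 10*28 = 280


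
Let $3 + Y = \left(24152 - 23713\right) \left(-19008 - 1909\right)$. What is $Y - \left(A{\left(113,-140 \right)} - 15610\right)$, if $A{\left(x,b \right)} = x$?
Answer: $-9167069$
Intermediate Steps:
$Y = -9182566$ ($Y = -3 + \left(24152 - 23713\right) \left(-19008 - 1909\right) = -3 + 439 \left(-19008 + \left(-4732 + 2823\right)\right) = -3 + 439 \left(-19008 - 1909\right) = -3 + 439 \left(-20917\right) = -3 - 9182563 = -9182566$)
$Y - \left(A{\left(113,-140 \right)} - 15610\right) = -9182566 - \left(113 - 15610\right) = -9182566 - -15497 = -9182566 + 15497 = -9167069$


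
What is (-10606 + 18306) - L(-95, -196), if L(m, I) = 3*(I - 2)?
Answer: 8294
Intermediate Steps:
L(m, I) = -6 + 3*I (L(m, I) = 3*(-2 + I) = -6 + 3*I)
(-10606 + 18306) - L(-95, -196) = (-10606 + 18306) - (-6 + 3*(-196)) = 7700 - (-6 - 588) = 7700 - 1*(-594) = 7700 + 594 = 8294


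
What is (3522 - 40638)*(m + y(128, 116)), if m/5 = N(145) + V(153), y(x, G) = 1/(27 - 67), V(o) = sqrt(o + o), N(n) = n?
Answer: -269081721/10 - 556740*sqrt(34) ≈ -3.0154e+7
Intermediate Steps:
V(o) = sqrt(2)*sqrt(o) (V(o) = sqrt(2*o) = sqrt(2)*sqrt(o))
y(x, G) = -1/40 (y(x, G) = 1/(-40) = -1/40)
m = 725 + 15*sqrt(34) (m = 5*(145 + sqrt(2)*sqrt(153)) = 5*(145 + sqrt(2)*(3*sqrt(17))) = 5*(145 + 3*sqrt(34)) = 725 + 15*sqrt(34) ≈ 812.46)
(3522 - 40638)*(m + y(128, 116)) = (3522 - 40638)*((725 + 15*sqrt(34)) - 1/40) = -37116*(28999/40 + 15*sqrt(34)) = -269081721/10 - 556740*sqrt(34)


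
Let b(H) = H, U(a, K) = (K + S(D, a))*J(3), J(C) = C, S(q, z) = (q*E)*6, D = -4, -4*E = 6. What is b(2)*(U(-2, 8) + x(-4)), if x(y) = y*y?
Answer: 296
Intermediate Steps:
E = -3/2 (E = -¼*6 = -3/2 ≈ -1.5000)
x(y) = y²
S(q, z) = -9*q (S(q, z) = (q*(-3/2))*6 = -3*q/2*6 = -9*q)
U(a, K) = 108 + 3*K (U(a, K) = (K - 9*(-4))*3 = (K + 36)*3 = (36 + K)*3 = 108 + 3*K)
b(2)*(U(-2, 8) + x(-4)) = 2*((108 + 3*8) + (-4)²) = 2*((108 + 24) + 16) = 2*(132 + 16) = 2*148 = 296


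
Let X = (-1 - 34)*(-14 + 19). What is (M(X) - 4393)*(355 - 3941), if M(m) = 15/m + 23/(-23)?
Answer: 551501698/35 ≈ 1.5757e+7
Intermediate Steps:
X = -175 (X = -35*5 = -175)
M(m) = -1 + 15/m (M(m) = 15/m + 23*(-1/23) = 15/m - 1 = -1 + 15/m)
(M(X) - 4393)*(355 - 3941) = ((15 - 1*(-175))/(-175) - 4393)*(355 - 3941) = (-(15 + 175)/175 - 4393)*(-3586) = (-1/175*190 - 4393)*(-3586) = (-38/35 - 4393)*(-3586) = -153793/35*(-3586) = 551501698/35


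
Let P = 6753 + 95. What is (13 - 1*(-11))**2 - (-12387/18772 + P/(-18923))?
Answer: 204971142113/355222556 ≈ 577.02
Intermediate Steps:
P = 6848
(13 - 1*(-11))**2 - (-12387/18772 + P/(-18923)) = (13 - 1*(-11))**2 - (-12387/18772 + 6848/(-18923)) = (13 + 11)**2 - (-12387*1/18772 + 6848*(-1/18923)) = 24**2 - (-12387/18772 - 6848/18923) = 576 - 1*(-362949857/355222556) = 576 + 362949857/355222556 = 204971142113/355222556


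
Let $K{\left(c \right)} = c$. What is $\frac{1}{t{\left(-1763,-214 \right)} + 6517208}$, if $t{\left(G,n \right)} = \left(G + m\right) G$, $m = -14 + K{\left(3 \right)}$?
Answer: $\frac{1}{9644770} \approx 1.0368 \cdot 10^{-7}$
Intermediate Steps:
$m = -11$ ($m = -14 + 3 = -11$)
$t{\left(G,n \right)} = G \left(-11 + G\right)$ ($t{\left(G,n \right)} = \left(G - 11\right) G = \left(-11 + G\right) G = G \left(-11 + G\right)$)
$\frac{1}{t{\left(-1763,-214 \right)} + 6517208} = \frac{1}{- 1763 \left(-11 - 1763\right) + 6517208} = \frac{1}{\left(-1763\right) \left(-1774\right) + 6517208} = \frac{1}{3127562 + 6517208} = \frac{1}{9644770}$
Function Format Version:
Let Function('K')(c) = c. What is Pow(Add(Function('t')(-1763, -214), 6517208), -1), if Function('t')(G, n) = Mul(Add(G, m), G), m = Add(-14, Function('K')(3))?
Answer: Rational(1, 9644770) ≈ 1.0368e-7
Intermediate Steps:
m = -11 (m = Add(-14, 3) = -11)
Function('t')(G, n) = Mul(G, Add(-11, G)) (Function('t')(G, n) = Mul(Add(G, -11), G) = Mul(Add(-11, G), G) = Mul(G, Add(-11, G)))
Pow(Add(Function('t')(-1763, -214), 6517208), -1) = Pow(Add(Mul(-1763, Add(-11, -1763)), 6517208), -1) = Pow(Add(Mul(-1763, -1774), 6517208), -1) = Pow(Add(3127562, 6517208), -1) = Pow(9644770, -1) = Rational(1, 9644770)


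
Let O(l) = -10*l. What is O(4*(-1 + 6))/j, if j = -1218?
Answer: 100/609 ≈ 0.16420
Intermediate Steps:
O(4*(-1 + 6))/j = -40*(-1 + 6)/(-1218) = -40*5*(-1/1218) = -10*20*(-1/1218) = -200*(-1/1218) = 100/609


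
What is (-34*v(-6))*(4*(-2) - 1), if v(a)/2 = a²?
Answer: 22032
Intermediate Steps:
v(a) = 2*a²
(-34*v(-6))*(4*(-2) - 1) = (-68*(-6)²)*(4*(-2) - 1) = (-68*36)*(-8 - 1) = -34*72*(-9) = -2448*(-9) = 22032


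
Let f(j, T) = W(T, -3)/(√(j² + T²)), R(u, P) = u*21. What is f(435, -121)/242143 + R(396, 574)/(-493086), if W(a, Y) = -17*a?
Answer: -126/7471 + 187*√203866/4487702258 ≈ -0.016846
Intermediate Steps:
R(u, P) = 21*u
f(j, T) = -17*T/√(T² + j²) (f(j, T) = (-17*T)/(√(j² + T²)) = (-17*T)/(√(T² + j²)) = (-17*T)/√(T² + j²) = -17*T/√(T² + j²))
f(435, -121)/242143 + R(396, 574)/(-493086) = -17*(-121)/√((-121)² + 435²)/242143 + (21*396)/(-493086) = -17*(-121)/√(14641 + 189225)*(1/242143) + 8316*(-1/493086) = -17*(-121)/√203866*(1/242143) - 126/7471 = -17*(-121)*√203866/203866*(1/242143) - 126/7471 = (2057*√203866/203866)*(1/242143) - 126/7471 = 187*√203866/4487702258 - 126/7471 = -126/7471 + 187*√203866/4487702258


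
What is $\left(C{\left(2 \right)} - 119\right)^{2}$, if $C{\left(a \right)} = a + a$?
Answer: $13225$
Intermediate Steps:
$C{\left(a \right)} = 2 a$
$\left(C{\left(2 \right)} - 119\right)^{2} = \left(2 \cdot 2 - 119\right)^{2} = \left(4 - 119\right)^{2} = \left(-115\right)^{2} = 13225$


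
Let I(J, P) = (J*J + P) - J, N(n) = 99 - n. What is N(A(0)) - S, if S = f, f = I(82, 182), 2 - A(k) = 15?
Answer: -6712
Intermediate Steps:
A(k) = -13 (A(k) = 2 - 1*15 = 2 - 15 = -13)
I(J, P) = P + J**2 - J (I(J, P) = (J**2 + P) - J = (P + J**2) - J = P + J**2 - J)
f = 6824 (f = 182 + 82**2 - 1*82 = 182 + 6724 - 82 = 6824)
S = 6824
N(A(0)) - S = (99 - 1*(-13)) - 1*6824 = (99 + 13) - 6824 = 112 - 6824 = -6712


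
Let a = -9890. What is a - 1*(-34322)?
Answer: 24432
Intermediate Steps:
a - 1*(-34322) = -9890 - 1*(-34322) = -9890 + 34322 = 24432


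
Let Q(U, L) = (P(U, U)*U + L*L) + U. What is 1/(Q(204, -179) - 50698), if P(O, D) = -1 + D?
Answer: 1/22959 ≈ 4.3556e-5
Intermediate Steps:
Q(U, L) = U + L² + U*(-1 + U) (Q(U, L) = ((-1 + U)*U + L*L) + U = (U*(-1 + U) + L²) + U = (L² + U*(-1 + U)) + U = U + L² + U*(-1 + U))
1/(Q(204, -179) - 50698) = 1/(((-179)² + 204²) - 50698) = 1/((32041 + 41616) - 50698) = 1/(73657 - 50698) = 1/22959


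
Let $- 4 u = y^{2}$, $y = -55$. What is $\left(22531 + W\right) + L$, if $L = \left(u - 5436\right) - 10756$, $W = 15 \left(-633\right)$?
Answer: $- \frac{15649}{4} \approx -3912.3$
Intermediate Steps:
$W = -9495$
$u = - \frac{3025}{4}$ ($u = - \frac{\left(-55\right)^{2}}{4} = \left(- \frac{1}{4}\right) 3025 = - \frac{3025}{4} \approx -756.25$)
$L = - \frac{67793}{4}$ ($L = \left(- \frac{3025}{4} - 5436\right) - 10756 = - \frac{24769}{4} - 10756 = - \frac{67793}{4} \approx -16948.0$)
$\left(22531 + W\right) + L = \left(22531 - 9495\right) - \frac{67793}{4} = 13036 - \frac{67793}{4} = - \frac{15649}{4}$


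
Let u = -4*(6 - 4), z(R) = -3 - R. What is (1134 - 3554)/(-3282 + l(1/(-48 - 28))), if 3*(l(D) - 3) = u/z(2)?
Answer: 36300/49177 ≈ 0.73815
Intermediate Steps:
u = -8 (u = -4*2 = -8)
l(D) = 53/15 (l(D) = 3 + (-8/(-3 - 1*2))/3 = 3 + (-8/(-3 - 2))/3 = 3 + (-8/(-5))/3 = 3 + (-8*(-1/5))/3 = 3 + (1/3)*(8/5) = 3 + 8/15 = 53/15)
(1134 - 3554)/(-3282 + l(1/(-48 - 28))) = (1134 - 3554)/(-3282 + 53/15) = -2420/(-49177/15) = -2420*(-15/49177) = 36300/49177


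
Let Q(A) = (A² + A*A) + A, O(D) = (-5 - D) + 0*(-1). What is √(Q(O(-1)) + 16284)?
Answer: 2*√4078 ≈ 127.72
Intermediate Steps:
O(D) = -5 - D (O(D) = (-5 - D) + 0 = -5 - D)
Q(A) = A + 2*A² (Q(A) = (A² + A²) + A = 2*A² + A = A + 2*A²)
√(Q(O(-1)) + 16284) = √((-5 - 1*(-1))*(1 + 2*(-5 - 1*(-1))) + 16284) = √((-5 + 1)*(1 + 2*(-5 + 1)) + 16284) = √(-4*(1 + 2*(-4)) + 16284) = √(-4*(1 - 8) + 16284) = √(-4*(-7) + 16284) = √(28 + 16284) = √16312 = 2*√4078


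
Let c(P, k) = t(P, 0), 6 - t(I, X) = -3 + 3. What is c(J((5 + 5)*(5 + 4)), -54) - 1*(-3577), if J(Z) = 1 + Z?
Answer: 3583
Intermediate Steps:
t(I, X) = 6 (t(I, X) = 6 - (-3 + 3) = 6 - 1*0 = 6 + 0 = 6)
c(P, k) = 6
c(J((5 + 5)*(5 + 4)), -54) - 1*(-3577) = 6 - 1*(-3577) = 6 + 3577 = 3583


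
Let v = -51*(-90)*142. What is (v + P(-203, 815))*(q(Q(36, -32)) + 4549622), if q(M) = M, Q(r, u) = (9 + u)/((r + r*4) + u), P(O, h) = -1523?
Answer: 437846670866481/148 ≈ 2.9584e+12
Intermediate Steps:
v = 651780 (v = 4590*142 = 651780)
Q(r, u) = (9 + u)/(u + 5*r) (Q(r, u) = (9 + u)/((r + 4*r) + u) = (9 + u)/(5*r + u) = (9 + u)/(u + 5*r))
(v + P(-203, 815))*(q(Q(36, -32)) + 4549622) = (651780 - 1523)*((9 - 32)/(-32 + 5*36) + 4549622) = 650257*(-23/(-32 + 180) + 4549622) = 650257*(-23/148 + 4549622) = 650257*(673344033/148) = 437846670866481/148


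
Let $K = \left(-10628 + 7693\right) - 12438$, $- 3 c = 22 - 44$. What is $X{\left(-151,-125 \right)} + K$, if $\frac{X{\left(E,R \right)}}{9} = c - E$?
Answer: $-13948$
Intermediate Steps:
$c = \frac{22}{3}$ ($c = - \frac{22 - 44}{3} = \left(- \frac{1}{3}\right) \left(-22\right) = \frac{22}{3} \approx 7.3333$)
$X{\left(E,R \right)} = 66 - 9 E$ ($X{\left(E,R \right)} = 9 \left(\frac{22}{3} - E\right) = 66 - 9 E$)
$K = -15373$ ($K = -2935 - 12438 = -15373$)
$X{\left(-151,-125 \right)} + K = \left(66 - -1359\right) - 15373 = \left(66 + 1359\right) - 15373 = 1425 - 15373 = -13948$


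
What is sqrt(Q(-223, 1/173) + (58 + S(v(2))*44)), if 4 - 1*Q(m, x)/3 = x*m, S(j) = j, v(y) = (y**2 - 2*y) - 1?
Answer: sqrt(893891)/173 ≈ 5.4651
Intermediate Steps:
v(y) = -1 + y**2 - 2*y
Q(m, x) = 12 - 3*m*x (Q(m, x) = 12 - 3*x*m = 12 - 3*m*x)
sqrt(Q(-223, 1/173) + (58 + S(v(2))*44)) = sqrt((12 - 3*(-223)/173) + (58 + (-1 + 2**2 - 2*2)*44)) = sqrt((12 - 3*(-223)*1/173) + (58 + (-1 + 4 - 4)*44)) = sqrt((12 + 669/173) + (58 - 1*44)) = sqrt(2745/173 + (58 - 44)) = sqrt(2745/173 + 14) = sqrt(5167/173) = sqrt(893891)/173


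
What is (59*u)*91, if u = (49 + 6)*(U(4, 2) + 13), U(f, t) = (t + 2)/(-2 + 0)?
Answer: 3248245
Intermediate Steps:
U(f, t) = -1 - t/2 (U(f, t) = (2 + t)/(-2) = (2 + t)*(-½) = -1 - t/2)
u = 605 (u = (49 + 6)*((-1 - ½*2) + 13) = 55*((-1 - 1) + 13) = 55*(-2 + 13) = 55*11 = 605)
(59*u)*91 = (59*605)*91 = 35695*91 = 3248245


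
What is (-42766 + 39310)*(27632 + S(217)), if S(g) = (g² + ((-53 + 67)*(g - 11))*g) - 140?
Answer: -2420613504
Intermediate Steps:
S(g) = -140 + g² + g*(-154 + 14*g) (S(g) = (g² + (14*(-11 + g))*g) - 140 = (g² + (-154 + 14*g)*g) - 140 = (g² + g*(-154 + 14*g)) - 140 = -140 + g² + g*(-154 + 14*g))
(-42766 + 39310)*(27632 + S(217)) = (-42766 + 39310)*(27632 + (-140 - 154*217 + 15*217²)) = -3456*(27632 + (-140 - 33418 + 15*47089)) = -3456*(27632 + (-140 - 33418 + 706335)) = -3456*(27632 + 672777) = -3456*700409 = -2420613504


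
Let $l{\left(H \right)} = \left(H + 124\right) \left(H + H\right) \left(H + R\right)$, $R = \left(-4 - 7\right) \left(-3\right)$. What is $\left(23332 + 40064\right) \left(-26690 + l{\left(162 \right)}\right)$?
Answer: $1143840714840$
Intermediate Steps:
$R = 33$ ($R = \left(-11\right) \left(-3\right) = 33$)
$l{\left(H \right)} = 2 H \left(33 + H\right) \left(124 + H\right)$ ($l{\left(H \right)} = \left(H + 124\right) \left(H + H\right) \left(H + 33\right) = \left(124 + H\right) 2 H \left(33 + H\right) = 2 H \left(124 + H\right) \left(33 + H\right) = 2 H \left(33 + H\right) \left(124 + H\right)$)
$\left(23332 + 40064\right) \left(-26690 + l{\left(162 \right)}\right) = \left(23332 + 40064\right) \left(-26690 + 2 \cdot 162 \left(4092 + 162^{2} + 157 \cdot 162\right)\right) = 63396 \left(-26690 + 2 \cdot 162 \left(4092 + 26244 + 25434\right)\right) = 63396 \left(-26690 + 2 \cdot 162 \cdot 55770\right) = 63396 \left(-26690 + 18069480\right) = 63396 \cdot 18042790 = 1143840714840$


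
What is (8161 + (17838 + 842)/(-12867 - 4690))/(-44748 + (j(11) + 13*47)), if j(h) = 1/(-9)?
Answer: -1289375973/6974237338 ≈ -0.18488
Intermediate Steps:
j(h) = -⅑
(8161 + (17838 + 842)/(-12867 - 4690))/(-44748 + (j(11) + 13*47)) = (8161 + (17838 + 842)/(-12867 - 4690))/(-44748 + (-⅑ + 13*47)) = (8161 + 18680/(-17557))/(-44748 + (-⅑ + 611)) = (8161 + 18680*(-1/17557))/(-44748 + 5498/9) = (8161 - 18680/17557)/(-397234/9) = (143263997/17557)*(-9/397234) = -1289375973/6974237338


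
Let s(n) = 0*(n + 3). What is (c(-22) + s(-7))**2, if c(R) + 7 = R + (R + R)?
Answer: 5329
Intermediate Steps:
c(R) = -7 + 3*R (c(R) = -7 + (R + (R + R)) = -7 + (R + 2*R) = -7 + 3*R)
s(n) = 0 (s(n) = 0*(3 + n) = 0)
(c(-22) + s(-7))**2 = ((-7 + 3*(-22)) + 0)**2 = ((-7 - 66) + 0)**2 = (-73 + 0)**2 = (-73)**2 = 5329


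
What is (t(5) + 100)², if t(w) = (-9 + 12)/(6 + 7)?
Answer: 1697809/169 ≈ 10046.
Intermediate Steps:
t(w) = 3/13
(t(5) + 100)² = (3/13 + 100)² = (1303/13)² = 1697809/169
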